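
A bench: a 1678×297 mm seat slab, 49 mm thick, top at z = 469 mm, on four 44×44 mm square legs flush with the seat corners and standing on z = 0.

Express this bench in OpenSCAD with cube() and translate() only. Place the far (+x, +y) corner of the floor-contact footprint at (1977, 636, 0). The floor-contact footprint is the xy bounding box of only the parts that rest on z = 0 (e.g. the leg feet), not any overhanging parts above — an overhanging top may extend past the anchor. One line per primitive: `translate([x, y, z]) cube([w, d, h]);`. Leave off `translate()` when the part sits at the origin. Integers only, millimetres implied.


// leg_h = 469 − 49 = 420
translate([299, 339, 420]) cube([1678, 297, 49]);
translate([299, 339, 0]) cube([44, 44, 420]);
translate([299, 592, 0]) cube([44, 44, 420]);
translate([1933, 339, 0]) cube([44, 44, 420]);
translate([1933, 592, 0]) cube([44, 44, 420]);


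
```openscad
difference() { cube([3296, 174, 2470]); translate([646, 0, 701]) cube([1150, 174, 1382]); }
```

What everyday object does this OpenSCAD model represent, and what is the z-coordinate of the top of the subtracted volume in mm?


A wall with a window opening. The window head height is 2083 mm.

A wall with a rectangular opening subtracted — a window. Sill at z = 701, opening 1382 mm tall, so the head is at 701 + 1382 = 2083 mm.


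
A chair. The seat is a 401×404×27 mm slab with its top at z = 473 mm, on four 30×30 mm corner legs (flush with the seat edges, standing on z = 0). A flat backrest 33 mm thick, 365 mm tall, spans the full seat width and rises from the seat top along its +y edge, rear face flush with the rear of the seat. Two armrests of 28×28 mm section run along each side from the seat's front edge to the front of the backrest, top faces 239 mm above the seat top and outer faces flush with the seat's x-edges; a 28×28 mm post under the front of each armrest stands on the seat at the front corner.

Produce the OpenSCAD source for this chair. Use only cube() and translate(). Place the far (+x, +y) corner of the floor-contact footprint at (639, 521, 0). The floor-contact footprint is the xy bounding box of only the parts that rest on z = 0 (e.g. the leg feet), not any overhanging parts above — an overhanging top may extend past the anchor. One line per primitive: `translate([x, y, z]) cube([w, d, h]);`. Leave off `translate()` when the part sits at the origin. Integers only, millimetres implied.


// leg_h = 473 - 27 = 446
// arm post h = 239 - 28 = 211
translate([238, 117, 446]) cube([401, 404, 27]);
translate([238, 117, 0]) cube([30, 30, 446]);
translate([609, 117, 0]) cube([30, 30, 446]);
translate([238, 491, 0]) cube([30, 30, 446]);
translate([609, 491, 0]) cube([30, 30, 446]);
translate([238, 488, 473]) cube([401, 33, 365]);
translate([238, 117, 684]) cube([28, 371, 28]);
translate([611, 117, 684]) cube([28, 371, 28]);
translate([238, 117, 473]) cube([28, 28, 211]);
translate([611, 117, 473]) cube([28, 28, 211]);


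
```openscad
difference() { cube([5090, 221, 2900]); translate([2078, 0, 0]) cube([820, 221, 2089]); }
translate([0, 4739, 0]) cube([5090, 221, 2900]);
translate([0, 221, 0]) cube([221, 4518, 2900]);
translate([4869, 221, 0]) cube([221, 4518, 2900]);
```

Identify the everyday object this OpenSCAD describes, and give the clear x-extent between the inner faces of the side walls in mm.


A single room. The interior width is 4648 mm.

Four walls enclosing a rectangle with a door in the front wall — a room. Outside width 5090 minus two 221 mm walls gives 4648 mm.


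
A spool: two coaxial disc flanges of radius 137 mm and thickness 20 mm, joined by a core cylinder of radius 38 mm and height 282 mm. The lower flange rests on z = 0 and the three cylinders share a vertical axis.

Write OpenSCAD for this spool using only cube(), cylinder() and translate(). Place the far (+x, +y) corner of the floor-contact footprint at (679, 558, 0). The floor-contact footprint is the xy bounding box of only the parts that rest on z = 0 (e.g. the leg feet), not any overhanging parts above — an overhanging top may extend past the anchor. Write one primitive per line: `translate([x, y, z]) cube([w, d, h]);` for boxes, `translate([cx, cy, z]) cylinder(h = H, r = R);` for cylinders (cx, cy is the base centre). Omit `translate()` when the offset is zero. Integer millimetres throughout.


translate([542, 421, 0]) cylinder(h = 20, r = 137);
translate([542, 421, 20]) cylinder(h = 282, r = 38);
translate([542, 421, 302]) cylinder(h = 20, r = 137);


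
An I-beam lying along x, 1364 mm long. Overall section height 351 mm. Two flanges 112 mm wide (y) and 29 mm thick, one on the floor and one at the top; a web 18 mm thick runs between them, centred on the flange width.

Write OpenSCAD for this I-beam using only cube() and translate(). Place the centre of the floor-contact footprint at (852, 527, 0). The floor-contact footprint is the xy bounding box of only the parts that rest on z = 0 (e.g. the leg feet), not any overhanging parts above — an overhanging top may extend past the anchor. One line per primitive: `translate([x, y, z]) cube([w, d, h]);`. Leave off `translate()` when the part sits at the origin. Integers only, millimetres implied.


translate([170, 471, 0]) cube([1364, 112, 29]);
translate([170, 518, 29]) cube([1364, 18, 293]);
translate([170, 471, 322]) cube([1364, 112, 29]);


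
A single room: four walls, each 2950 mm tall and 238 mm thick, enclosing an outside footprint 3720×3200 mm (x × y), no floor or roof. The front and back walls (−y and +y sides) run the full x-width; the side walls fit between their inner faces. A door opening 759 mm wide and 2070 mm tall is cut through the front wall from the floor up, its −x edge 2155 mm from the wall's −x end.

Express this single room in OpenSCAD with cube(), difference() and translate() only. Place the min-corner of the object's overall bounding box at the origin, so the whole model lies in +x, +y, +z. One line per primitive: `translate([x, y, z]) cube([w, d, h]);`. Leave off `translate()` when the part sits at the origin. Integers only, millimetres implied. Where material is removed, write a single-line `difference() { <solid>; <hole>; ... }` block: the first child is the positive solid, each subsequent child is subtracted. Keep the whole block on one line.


difference() { cube([3720, 238, 2950]); translate([2155, 0, 0]) cube([759, 238, 2070]); }
translate([0, 2962, 0]) cube([3720, 238, 2950]);
translate([0, 238, 0]) cube([238, 2724, 2950]);
translate([3482, 238, 0]) cube([238, 2724, 2950]);


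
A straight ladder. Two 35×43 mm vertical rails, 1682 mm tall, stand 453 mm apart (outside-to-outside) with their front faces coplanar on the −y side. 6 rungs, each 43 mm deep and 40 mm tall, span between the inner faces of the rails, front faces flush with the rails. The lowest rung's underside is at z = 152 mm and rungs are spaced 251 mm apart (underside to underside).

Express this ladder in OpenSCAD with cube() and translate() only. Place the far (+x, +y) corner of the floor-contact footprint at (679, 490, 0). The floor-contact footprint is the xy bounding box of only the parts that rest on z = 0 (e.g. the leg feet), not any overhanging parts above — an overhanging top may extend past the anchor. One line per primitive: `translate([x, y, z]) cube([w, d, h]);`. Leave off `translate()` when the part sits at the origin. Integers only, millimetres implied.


translate([226, 447, 0]) cube([35, 43, 1682]);
translate([644, 447, 0]) cube([35, 43, 1682]);
translate([261, 447, 152]) cube([383, 43, 40]);
translate([261, 447, 403]) cube([383, 43, 40]);
translate([261, 447, 654]) cube([383, 43, 40]);
translate([261, 447, 905]) cube([383, 43, 40]);
translate([261, 447, 1156]) cube([383, 43, 40]);
translate([261, 447, 1407]) cube([383, 43, 40]);


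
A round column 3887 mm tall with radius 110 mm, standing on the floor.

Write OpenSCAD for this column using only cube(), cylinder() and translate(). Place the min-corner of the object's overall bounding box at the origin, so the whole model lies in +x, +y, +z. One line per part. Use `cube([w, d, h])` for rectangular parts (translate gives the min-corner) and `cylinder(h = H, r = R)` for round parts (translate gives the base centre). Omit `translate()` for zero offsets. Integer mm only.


translate([110, 110, 0]) cylinder(h = 3887, r = 110);


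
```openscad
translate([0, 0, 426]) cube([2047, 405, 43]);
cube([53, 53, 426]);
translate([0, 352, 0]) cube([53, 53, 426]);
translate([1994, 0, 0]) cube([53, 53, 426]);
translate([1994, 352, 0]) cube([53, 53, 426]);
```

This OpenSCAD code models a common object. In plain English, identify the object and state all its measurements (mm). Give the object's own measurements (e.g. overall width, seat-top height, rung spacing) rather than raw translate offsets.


A long wooden bench with a 2047 mm (x) × 405 mm (y) seat, 43 mm thick, its top surface 469 mm above the floor. Four 53 mm square legs at the seat corners, flush with the edges, run from z = 0 to the seat underside.


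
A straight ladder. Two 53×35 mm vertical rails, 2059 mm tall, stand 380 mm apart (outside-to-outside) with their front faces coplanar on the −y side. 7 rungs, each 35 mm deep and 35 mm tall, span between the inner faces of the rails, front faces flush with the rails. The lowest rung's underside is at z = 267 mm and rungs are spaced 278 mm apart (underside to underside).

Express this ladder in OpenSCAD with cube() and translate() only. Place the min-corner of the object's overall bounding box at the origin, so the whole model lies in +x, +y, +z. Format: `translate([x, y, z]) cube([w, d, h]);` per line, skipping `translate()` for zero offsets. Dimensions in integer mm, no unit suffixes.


cube([53, 35, 2059]);
translate([327, 0, 0]) cube([53, 35, 2059]);
translate([53, 0, 267]) cube([274, 35, 35]);
translate([53, 0, 545]) cube([274, 35, 35]);
translate([53, 0, 823]) cube([274, 35, 35]);
translate([53, 0, 1101]) cube([274, 35, 35]);
translate([53, 0, 1379]) cube([274, 35, 35]);
translate([53, 0, 1657]) cube([274, 35, 35]);
translate([53, 0, 1935]) cube([274, 35, 35]);


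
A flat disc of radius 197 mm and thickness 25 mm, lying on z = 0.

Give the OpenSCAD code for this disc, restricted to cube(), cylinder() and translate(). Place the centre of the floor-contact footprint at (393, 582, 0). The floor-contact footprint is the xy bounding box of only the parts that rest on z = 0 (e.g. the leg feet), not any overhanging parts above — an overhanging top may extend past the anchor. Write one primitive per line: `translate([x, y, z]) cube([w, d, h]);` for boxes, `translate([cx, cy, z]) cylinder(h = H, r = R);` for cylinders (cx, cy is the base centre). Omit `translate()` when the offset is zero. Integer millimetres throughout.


translate([393, 582, 0]) cylinder(h = 25, r = 197);


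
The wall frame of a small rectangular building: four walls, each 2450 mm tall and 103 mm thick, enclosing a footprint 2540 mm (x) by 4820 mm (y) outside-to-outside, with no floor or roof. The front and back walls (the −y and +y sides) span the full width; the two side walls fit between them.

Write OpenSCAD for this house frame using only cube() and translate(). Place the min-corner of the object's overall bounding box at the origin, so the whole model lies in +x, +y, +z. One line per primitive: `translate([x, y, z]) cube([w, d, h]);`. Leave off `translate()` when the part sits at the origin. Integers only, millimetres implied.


cube([2540, 103, 2450]);
translate([0, 4717, 0]) cube([2540, 103, 2450]);
translate([0, 103, 0]) cube([103, 4614, 2450]);
translate([2437, 103, 0]) cube([103, 4614, 2450]);


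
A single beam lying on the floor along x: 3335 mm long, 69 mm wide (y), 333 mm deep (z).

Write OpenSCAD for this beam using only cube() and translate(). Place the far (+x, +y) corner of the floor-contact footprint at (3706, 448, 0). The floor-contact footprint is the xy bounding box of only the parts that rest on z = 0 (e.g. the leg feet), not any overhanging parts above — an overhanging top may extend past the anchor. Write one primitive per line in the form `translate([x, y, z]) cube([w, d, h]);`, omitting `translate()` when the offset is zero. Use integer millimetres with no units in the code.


translate([371, 379, 0]) cube([3335, 69, 333]);


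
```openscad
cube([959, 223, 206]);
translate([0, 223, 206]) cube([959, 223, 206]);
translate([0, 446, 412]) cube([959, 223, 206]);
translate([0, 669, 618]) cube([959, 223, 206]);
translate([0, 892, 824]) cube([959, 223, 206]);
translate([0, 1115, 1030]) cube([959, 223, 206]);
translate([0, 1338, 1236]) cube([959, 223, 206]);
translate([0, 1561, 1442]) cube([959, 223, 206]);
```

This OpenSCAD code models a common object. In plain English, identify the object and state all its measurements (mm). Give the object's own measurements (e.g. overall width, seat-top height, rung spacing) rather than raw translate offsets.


A straight staircase of 8 solid steps. Each step is 959 mm wide (x), 223 mm deep (y, the going) and 206 mm tall (the rise). The first step rests on the floor; each subsequent step sits one going further in +y and one rise higher in +z, directly behind and above the previous step with no overlap.


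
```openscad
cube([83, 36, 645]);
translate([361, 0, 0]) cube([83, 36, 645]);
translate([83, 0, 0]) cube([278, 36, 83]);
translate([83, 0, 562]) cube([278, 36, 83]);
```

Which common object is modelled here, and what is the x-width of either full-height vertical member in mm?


A picture frame. The border width is 83 mm.

Four thin pieces enclosing a rectangular opening — a picture frame. The two full-height stiles are 645 mm tall; the top rail sits at z = 562 and is 83 mm tall, so the border above the opening is 645 − 562 = 83 mm, matching the stile x-width.


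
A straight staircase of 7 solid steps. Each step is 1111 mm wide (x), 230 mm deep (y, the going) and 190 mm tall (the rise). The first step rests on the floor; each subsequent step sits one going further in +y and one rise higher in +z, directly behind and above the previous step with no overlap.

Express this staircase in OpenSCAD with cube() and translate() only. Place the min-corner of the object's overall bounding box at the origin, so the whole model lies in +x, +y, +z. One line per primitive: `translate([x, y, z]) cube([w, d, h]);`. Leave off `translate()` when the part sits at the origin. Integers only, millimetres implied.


cube([1111, 230, 190]);
translate([0, 230, 190]) cube([1111, 230, 190]);
translate([0, 460, 380]) cube([1111, 230, 190]);
translate([0, 690, 570]) cube([1111, 230, 190]);
translate([0, 920, 760]) cube([1111, 230, 190]);
translate([0, 1150, 950]) cube([1111, 230, 190]);
translate([0, 1380, 1140]) cube([1111, 230, 190]);


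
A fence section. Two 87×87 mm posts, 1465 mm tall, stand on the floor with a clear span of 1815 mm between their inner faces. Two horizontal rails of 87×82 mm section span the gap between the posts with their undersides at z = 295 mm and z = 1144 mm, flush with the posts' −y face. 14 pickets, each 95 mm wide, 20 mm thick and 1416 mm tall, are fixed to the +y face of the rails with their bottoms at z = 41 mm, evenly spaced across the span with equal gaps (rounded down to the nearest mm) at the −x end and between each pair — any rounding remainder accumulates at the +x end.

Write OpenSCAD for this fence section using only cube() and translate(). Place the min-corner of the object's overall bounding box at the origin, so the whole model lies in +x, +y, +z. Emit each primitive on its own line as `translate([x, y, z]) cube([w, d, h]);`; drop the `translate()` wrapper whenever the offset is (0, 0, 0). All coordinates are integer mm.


cube([87, 87, 1465]);
translate([1902, 0, 0]) cube([87, 87, 1465]);
translate([87, 0, 295]) cube([1815, 87, 82]);
translate([87, 0, 1144]) cube([1815, 87, 82]);
translate([119, 87, 41]) cube([95, 20, 1416]);
translate([246, 87, 41]) cube([95, 20, 1416]);
translate([373, 87, 41]) cube([95, 20, 1416]);
translate([500, 87, 41]) cube([95, 20, 1416]);
translate([627, 87, 41]) cube([95, 20, 1416]);
translate([754, 87, 41]) cube([95, 20, 1416]);
translate([881, 87, 41]) cube([95, 20, 1416]);
translate([1008, 87, 41]) cube([95, 20, 1416]);
translate([1135, 87, 41]) cube([95, 20, 1416]);
translate([1262, 87, 41]) cube([95, 20, 1416]);
translate([1389, 87, 41]) cube([95, 20, 1416]);
translate([1516, 87, 41]) cube([95, 20, 1416]);
translate([1643, 87, 41]) cube([95, 20, 1416]);
translate([1770, 87, 41]) cube([95, 20, 1416]);


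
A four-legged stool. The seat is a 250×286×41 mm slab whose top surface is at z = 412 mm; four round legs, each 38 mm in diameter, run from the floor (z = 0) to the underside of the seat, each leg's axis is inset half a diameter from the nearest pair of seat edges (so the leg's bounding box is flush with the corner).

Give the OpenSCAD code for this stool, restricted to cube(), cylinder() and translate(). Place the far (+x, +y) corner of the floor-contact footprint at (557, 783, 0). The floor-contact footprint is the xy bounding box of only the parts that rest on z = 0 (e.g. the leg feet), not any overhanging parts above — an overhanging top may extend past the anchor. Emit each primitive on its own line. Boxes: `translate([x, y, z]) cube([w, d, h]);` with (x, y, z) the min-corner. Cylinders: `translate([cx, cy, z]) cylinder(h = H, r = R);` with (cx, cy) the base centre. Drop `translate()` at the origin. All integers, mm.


// leg_h = 412 - 41 = 371
translate([307, 497, 371]) cube([250, 286, 41]);
translate([326, 516, 0]) cylinder(h = 371, r = 19);
translate([538, 516, 0]) cylinder(h = 371, r = 19);
translate([326, 764, 0]) cylinder(h = 371, r = 19);
translate([538, 764, 0]) cylinder(h = 371, r = 19);


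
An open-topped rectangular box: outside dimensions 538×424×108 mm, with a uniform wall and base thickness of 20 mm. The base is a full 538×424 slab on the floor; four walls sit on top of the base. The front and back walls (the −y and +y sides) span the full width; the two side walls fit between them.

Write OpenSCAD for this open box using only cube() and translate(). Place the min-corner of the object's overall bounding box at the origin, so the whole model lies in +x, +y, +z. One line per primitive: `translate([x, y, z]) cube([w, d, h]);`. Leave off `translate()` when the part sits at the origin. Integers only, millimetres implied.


cube([538, 424, 20]);
translate([0, 0, 20]) cube([538, 20, 88]);
translate([0, 404, 20]) cube([538, 20, 88]);
translate([0, 20, 20]) cube([20, 384, 88]);
translate([518, 20, 20]) cube([20, 384, 88]);


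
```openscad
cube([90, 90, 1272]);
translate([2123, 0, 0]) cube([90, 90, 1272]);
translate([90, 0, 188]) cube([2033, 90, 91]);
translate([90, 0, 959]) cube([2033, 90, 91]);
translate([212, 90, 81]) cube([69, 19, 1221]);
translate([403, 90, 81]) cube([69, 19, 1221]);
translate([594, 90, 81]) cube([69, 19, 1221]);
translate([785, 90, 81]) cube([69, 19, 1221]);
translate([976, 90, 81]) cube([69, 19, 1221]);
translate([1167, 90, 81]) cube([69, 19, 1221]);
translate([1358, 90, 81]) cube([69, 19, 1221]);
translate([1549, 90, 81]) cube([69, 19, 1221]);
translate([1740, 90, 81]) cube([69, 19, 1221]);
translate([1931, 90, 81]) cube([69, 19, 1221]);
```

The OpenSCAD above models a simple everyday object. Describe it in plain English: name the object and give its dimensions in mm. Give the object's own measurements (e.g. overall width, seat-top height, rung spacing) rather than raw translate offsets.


A fence section. Two 90×90 mm posts, 1272 mm tall, stand on the floor with a clear span of 2033 mm between their inner faces. Two horizontal rails of 90×91 mm section span the gap between the posts with their undersides at z = 188 mm and z = 959 mm, flush with the posts' −y face. 10 pickets, each 69 mm wide, 19 mm thick and 1221 mm tall, are fixed to the +y face of the rails with their bottoms at z = 81 mm, spaced across the span with a 122 mm gap after the −x post and between neighbouring pickets, with 123 mm left before the +x post.


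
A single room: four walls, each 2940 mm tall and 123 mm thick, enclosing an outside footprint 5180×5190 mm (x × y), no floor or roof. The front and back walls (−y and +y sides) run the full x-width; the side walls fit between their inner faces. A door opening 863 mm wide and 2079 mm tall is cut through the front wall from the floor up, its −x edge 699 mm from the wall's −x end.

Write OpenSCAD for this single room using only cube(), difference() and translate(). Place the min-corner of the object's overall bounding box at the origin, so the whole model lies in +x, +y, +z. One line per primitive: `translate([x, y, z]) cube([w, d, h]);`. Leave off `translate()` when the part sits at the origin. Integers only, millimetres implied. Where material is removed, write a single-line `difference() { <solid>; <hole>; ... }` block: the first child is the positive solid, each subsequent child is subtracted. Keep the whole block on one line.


difference() { cube([5180, 123, 2940]); translate([699, 0, 0]) cube([863, 123, 2079]); }
translate([0, 5067, 0]) cube([5180, 123, 2940]);
translate([0, 123, 0]) cube([123, 4944, 2940]);
translate([5057, 123, 0]) cube([123, 4944, 2940]);


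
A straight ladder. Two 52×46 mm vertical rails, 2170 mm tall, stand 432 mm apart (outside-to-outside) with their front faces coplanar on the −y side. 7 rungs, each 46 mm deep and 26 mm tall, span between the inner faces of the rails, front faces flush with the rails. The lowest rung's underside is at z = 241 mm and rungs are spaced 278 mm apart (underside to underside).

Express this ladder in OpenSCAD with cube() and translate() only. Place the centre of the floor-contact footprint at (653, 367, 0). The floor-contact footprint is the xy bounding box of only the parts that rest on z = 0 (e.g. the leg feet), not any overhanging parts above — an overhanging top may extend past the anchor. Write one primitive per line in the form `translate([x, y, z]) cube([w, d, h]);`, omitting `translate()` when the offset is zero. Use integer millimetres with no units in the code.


// rung span = 432 - 2*52 = 328
// rung[k] z = 241 + k*278
translate([437, 344, 0]) cube([52, 46, 2170]);
translate([817, 344, 0]) cube([52, 46, 2170]);
translate([489, 344, 241]) cube([328, 46, 26]);
translate([489, 344, 519]) cube([328, 46, 26]);
translate([489, 344, 797]) cube([328, 46, 26]);
translate([489, 344, 1075]) cube([328, 46, 26]);
translate([489, 344, 1353]) cube([328, 46, 26]);
translate([489, 344, 1631]) cube([328, 46, 26]);
translate([489, 344, 1909]) cube([328, 46, 26]);


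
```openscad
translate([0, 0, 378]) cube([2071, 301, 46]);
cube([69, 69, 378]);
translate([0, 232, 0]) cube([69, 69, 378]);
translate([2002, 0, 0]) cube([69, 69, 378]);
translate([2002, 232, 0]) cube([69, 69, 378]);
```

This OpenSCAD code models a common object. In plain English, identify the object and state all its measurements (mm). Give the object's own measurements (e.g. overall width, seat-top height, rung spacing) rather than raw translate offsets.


A bench: a 2071×301 mm seat slab, 46 mm thick, top at z = 424 mm, on four 69×69 mm square legs flush with the seat corners and standing on z = 0.


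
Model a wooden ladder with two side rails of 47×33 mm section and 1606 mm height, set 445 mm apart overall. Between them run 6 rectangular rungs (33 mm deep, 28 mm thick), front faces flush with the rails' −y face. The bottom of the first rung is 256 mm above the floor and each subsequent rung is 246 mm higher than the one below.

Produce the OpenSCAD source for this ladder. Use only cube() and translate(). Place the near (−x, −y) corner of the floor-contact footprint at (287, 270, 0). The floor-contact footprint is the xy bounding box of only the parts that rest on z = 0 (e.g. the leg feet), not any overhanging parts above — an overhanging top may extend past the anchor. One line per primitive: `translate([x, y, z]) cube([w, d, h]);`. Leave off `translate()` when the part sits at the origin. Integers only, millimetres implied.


// rung span = 445 - 2*47 = 351
// rung[k] z = 256 + k*246
translate([287, 270, 0]) cube([47, 33, 1606]);
translate([685, 270, 0]) cube([47, 33, 1606]);
translate([334, 270, 256]) cube([351, 33, 28]);
translate([334, 270, 502]) cube([351, 33, 28]);
translate([334, 270, 748]) cube([351, 33, 28]);
translate([334, 270, 994]) cube([351, 33, 28]);
translate([334, 270, 1240]) cube([351, 33, 28]);
translate([334, 270, 1486]) cube([351, 33, 28]);


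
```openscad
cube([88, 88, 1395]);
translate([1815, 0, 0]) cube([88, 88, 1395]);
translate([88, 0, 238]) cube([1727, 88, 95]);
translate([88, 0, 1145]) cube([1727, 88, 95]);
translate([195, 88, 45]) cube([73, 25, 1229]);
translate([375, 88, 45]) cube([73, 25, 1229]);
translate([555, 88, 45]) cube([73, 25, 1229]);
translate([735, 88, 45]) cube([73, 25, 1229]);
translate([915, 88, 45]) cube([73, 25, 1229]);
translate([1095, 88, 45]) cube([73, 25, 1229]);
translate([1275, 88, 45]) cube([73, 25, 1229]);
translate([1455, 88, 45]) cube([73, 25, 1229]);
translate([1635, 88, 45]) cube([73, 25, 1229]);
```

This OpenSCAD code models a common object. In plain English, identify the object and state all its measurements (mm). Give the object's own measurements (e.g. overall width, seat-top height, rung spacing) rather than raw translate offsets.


A fence section. Two 88×88 mm posts, 1395 mm tall, stand on the floor with a clear span of 1727 mm between their inner faces. Two horizontal rails of 88×95 mm section span the gap between the posts with their undersides at z = 238 mm and z = 1145 mm, flush with the posts' −y face. 9 pickets, each 73 mm wide, 25 mm thick and 1229 mm tall, are fixed to the +y face of the rails with their bottoms at z = 45 mm, spaced across the span with a 107 mm gap after the −x post and between neighbouring pickets and before the +x post.


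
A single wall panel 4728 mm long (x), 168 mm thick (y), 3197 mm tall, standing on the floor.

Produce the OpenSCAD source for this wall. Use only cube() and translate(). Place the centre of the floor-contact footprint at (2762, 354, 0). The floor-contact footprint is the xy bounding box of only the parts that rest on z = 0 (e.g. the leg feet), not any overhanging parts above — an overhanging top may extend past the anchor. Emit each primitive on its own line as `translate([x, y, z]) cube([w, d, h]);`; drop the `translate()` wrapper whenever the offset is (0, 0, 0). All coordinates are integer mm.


translate([398, 270, 0]) cube([4728, 168, 3197]);


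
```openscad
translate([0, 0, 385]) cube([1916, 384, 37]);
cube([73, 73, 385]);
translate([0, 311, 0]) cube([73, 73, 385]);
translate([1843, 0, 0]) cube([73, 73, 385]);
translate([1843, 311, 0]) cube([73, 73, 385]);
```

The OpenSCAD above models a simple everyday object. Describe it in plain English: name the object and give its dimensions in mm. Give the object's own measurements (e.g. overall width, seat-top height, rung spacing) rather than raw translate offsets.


A bench: a 1916×384 mm seat slab, 37 mm thick, top at z = 422 mm, on four 73×73 mm square legs flush with the seat corners and standing on z = 0.


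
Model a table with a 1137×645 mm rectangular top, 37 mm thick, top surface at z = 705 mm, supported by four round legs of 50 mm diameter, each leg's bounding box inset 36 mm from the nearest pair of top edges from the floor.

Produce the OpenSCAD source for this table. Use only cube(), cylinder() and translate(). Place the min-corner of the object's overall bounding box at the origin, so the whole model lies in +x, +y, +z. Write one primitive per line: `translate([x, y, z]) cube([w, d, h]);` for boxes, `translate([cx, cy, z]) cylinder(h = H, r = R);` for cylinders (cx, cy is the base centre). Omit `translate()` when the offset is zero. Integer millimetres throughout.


translate([0, 0, 668]) cube([1137, 645, 37]);
translate([61, 61, 0]) cylinder(h = 668, r = 25);
translate([1076, 61, 0]) cylinder(h = 668, r = 25);
translate([61, 584, 0]) cylinder(h = 668, r = 25);
translate([1076, 584, 0]) cylinder(h = 668, r = 25);


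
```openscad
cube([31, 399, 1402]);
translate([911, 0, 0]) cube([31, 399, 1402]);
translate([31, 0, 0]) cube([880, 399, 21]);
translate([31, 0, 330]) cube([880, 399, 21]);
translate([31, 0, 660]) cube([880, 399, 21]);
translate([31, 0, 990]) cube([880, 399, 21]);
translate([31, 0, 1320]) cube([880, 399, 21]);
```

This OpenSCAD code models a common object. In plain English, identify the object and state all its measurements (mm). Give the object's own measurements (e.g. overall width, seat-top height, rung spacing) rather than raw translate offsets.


An open bookshelf. Two side panels, each 31 mm thick, 399 mm deep and 1402 mm tall, stand 942 mm apart (outside-to-outside). Between them sit 5 shelves, each 21 mm thick and 399 mm deep, spanning the full gap between the sides. The bottom shelf rests on the floor (its underside at z = 0) and the clear gap between one shelf's top and the next shelf's underside is 309 mm.


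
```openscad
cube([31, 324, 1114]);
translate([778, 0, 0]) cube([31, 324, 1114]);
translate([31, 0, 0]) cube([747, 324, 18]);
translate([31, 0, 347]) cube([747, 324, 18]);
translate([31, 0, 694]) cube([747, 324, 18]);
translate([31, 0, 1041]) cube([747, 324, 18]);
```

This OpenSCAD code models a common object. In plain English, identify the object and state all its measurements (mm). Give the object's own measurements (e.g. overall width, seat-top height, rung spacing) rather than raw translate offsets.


An open bookshelf. Two side panels, each 31 mm thick, 324 mm deep and 1114 mm tall, stand 809 mm apart (outside-to-outside). Between them sit 4 shelves, each 18 mm thick and 324 mm deep, spanning the full gap between the sides. The bottom shelf rests on the floor (its underside at z = 0) and the clear gap between one shelf's top and the next shelf's underside is 329 mm.


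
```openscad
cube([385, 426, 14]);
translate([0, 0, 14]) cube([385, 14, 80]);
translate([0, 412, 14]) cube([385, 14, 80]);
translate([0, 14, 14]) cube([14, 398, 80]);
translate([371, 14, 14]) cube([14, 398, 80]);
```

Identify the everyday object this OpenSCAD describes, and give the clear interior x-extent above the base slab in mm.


An open box. The internal width is 357 mm.

A 385×426 base slab with four walls standing on it — an open box. The base is 385 mm wide and the walls are 14 mm thick, so the internal width is 385 − 2 × 14 = 357 mm.


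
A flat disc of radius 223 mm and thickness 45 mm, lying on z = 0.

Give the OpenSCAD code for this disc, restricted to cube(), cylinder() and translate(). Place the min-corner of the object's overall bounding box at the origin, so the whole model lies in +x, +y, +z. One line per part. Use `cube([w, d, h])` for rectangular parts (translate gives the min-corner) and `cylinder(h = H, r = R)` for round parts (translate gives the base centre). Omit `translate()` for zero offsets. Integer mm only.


translate([223, 223, 0]) cylinder(h = 45, r = 223);


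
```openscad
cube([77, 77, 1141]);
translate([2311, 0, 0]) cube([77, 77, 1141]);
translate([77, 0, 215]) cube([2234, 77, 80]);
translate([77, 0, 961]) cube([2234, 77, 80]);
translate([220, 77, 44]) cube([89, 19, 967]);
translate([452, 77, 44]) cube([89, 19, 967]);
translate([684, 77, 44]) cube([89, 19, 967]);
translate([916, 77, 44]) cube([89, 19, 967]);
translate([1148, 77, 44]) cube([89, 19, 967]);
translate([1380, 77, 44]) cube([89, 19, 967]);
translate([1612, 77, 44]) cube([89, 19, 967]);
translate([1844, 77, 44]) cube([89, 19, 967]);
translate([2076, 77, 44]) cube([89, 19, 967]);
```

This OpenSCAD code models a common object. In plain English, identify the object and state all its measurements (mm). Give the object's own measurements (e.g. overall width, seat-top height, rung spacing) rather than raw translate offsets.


A fence section. Two 77×77 mm posts, 1141 mm tall, stand on the floor with a clear span of 2234 mm between their inner faces. Two horizontal rails of 77×80 mm section span the gap between the posts with their undersides at z = 215 mm and z = 961 mm, flush with the posts' −y face. 9 pickets, each 89 mm wide, 19 mm thick and 967 mm tall, are fixed to the +y face of the rails with their bottoms at z = 44 mm, spaced across the span with a 143 mm gap after the −x post and between neighbouring pickets, with 146 mm left before the +x post.


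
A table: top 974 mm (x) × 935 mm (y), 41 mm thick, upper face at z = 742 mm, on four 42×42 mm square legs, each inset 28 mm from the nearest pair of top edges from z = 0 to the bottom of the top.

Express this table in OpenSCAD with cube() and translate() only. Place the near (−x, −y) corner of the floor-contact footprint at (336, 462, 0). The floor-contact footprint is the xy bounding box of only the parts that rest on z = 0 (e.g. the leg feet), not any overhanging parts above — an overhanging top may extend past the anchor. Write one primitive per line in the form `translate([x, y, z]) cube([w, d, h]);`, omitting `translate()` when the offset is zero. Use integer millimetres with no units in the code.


translate([308, 434, 701]) cube([974, 935, 41]);
translate([336, 462, 0]) cube([42, 42, 701]);
translate([1212, 462, 0]) cube([42, 42, 701]);
translate([336, 1299, 0]) cube([42, 42, 701]);
translate([1212, 1299, 0]) cube([42, 42, 701]);


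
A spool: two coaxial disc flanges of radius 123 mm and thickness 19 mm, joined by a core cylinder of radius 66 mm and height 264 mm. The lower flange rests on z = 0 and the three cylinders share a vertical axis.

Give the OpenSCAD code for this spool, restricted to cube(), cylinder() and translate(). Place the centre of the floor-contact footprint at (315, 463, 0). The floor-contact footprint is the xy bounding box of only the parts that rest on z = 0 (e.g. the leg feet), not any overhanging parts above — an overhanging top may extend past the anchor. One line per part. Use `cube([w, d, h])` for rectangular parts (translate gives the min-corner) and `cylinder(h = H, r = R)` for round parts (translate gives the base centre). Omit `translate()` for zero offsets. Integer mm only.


translate([315, 463, 0]) cylinder(h = 19, r = 123);
translate([315, 463, 19]) cylinder(h = 264, r = 66);
translate([315, 463, 283]) cylinder(h = 19, r = 123);


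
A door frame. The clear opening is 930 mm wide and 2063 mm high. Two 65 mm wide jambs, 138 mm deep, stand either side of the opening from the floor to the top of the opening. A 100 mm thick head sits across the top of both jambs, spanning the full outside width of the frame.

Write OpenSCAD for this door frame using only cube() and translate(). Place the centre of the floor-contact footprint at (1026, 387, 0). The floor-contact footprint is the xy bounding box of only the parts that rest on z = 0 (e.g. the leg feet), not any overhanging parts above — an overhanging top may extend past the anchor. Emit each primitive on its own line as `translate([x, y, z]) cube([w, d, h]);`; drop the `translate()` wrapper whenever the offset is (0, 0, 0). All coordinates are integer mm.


translate([496, 318, 0]) cube([65, 138, 2063]);
translate([1491, 318, 0]) cube([65, 138, 2063]);
translate([496, 318, 2063]) cube([1060, 138, 100]);


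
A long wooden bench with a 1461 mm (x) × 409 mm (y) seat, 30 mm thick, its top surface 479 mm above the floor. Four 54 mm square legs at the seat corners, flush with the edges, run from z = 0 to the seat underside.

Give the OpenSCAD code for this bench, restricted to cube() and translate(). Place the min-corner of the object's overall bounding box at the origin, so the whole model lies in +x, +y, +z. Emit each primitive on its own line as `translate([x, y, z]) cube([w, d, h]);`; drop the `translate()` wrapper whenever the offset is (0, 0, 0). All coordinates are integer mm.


translate([0, 0, 449]) cube([1461, 409, 30]);
cube([54, 54, 449]);
translate([0, 355, 0]) cube([54, 54, 449]);
translate([1407, 0, 0]) cube([54, 54, 449]);
translate([1407, 355, 0]) cube([54, 54, 449]);


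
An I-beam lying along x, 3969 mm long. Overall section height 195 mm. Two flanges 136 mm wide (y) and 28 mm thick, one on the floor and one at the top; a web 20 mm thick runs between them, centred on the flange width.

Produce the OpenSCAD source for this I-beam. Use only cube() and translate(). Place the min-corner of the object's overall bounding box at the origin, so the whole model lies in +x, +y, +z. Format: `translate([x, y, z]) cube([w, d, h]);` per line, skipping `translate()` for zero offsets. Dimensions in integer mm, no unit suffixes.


cube([3969, 136, 28]);
translate([0, 58, 28]) cube([3969, 20, 139]);
translate([0, 0, 167]) cube([3969, 136, 28]);


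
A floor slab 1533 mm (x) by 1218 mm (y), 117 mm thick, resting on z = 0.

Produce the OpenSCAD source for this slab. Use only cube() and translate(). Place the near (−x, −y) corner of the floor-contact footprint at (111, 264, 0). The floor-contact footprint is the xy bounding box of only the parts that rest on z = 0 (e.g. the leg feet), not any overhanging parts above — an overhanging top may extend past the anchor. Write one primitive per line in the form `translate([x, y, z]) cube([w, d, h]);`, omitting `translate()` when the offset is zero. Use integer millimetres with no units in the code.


translate([111, 264, 0]) cube([1533, 1218, 117]);


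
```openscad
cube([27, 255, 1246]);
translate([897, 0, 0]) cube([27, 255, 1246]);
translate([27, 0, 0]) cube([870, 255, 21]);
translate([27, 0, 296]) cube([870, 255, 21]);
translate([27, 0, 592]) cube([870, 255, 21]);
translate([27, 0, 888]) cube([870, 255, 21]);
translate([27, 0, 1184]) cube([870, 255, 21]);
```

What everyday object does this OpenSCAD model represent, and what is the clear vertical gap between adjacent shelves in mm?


A bookshelf. The clear shelf gap is 275 mm.

Two tall side panels with 5 horizontal boards between them — a bookshelf. The first two shelf undersides are at z = 0 and z = 296; with shelf thickness 21, the clear gap is 296 − 0 − 21 = 275 mm.


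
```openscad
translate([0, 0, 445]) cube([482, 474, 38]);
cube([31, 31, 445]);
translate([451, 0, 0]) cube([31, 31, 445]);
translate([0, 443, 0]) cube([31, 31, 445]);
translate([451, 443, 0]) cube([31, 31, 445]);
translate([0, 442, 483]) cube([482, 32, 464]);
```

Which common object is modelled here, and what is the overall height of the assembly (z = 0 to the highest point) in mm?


A chair. The overall height is 947 mm.

A slab on four corner posts with a tall panel at the back — a chair. The seat slab sits at z = 445 with thickness 38, and the 464 mm backrest starts at the seat top, so the overall height is 445 + 38 + 464 = 947 mm.


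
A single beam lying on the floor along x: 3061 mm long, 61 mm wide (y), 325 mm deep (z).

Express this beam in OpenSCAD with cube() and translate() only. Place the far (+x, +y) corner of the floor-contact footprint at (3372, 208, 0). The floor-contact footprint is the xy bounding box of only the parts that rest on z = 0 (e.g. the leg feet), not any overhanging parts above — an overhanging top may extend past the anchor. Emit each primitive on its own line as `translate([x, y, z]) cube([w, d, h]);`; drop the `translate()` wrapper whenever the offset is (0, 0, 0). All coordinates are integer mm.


translate([311, 147, 0]) cube([3061, 61, 325]);


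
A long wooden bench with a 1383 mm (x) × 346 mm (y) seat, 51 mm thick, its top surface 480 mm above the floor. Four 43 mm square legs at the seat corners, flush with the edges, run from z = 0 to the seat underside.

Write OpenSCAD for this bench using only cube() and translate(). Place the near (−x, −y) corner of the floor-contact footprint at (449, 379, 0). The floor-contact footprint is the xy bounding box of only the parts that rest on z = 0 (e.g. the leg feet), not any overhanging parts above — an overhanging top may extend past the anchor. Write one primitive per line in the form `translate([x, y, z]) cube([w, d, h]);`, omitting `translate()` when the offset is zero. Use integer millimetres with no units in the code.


// leg_h = 480 − 51 = 429
translate([449, 379, 429]) cube([1383, 346, 51]);
translate([449, 379, 0]) cube([43, 43, 429]);
translate([449, 682, 0]) cube([43, 43, 429]);
translate([1789, 379, 0]) cube([43, 43, 429]);
translate([1789, 682, 0]) cube([43, 43, 429]);
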